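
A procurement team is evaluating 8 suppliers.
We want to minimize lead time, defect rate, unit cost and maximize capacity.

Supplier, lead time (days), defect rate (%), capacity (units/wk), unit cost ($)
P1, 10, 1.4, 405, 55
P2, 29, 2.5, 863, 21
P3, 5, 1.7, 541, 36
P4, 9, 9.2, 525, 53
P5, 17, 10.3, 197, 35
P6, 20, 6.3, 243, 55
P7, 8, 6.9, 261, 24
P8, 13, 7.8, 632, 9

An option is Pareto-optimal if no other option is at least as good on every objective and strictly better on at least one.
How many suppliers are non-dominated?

P1: not dominated (best defect rate).
P2: not dominated (best capacity).
P3: not dominated (best lead time).
P4: dominated by P3 (lead time 5≤9, defect rate 1.7≤9.2, capacity 541≥525, unit cost 36≤53).
P5: dominated by P7 (lead time 8≤17, defect rate 6.9≤10.3, capacity 261≥197, unit cost 24≤35).
P6: dominated by P1 (lead time 10≤20, defect rate 1.4≤6.3, capacity 405≥243, unit cost 55≤55).
P7: not dominated.
P8: not dominated (best unit cost).
Pareto-optimal: P1, P2, P3, P7, P8 → 5.

5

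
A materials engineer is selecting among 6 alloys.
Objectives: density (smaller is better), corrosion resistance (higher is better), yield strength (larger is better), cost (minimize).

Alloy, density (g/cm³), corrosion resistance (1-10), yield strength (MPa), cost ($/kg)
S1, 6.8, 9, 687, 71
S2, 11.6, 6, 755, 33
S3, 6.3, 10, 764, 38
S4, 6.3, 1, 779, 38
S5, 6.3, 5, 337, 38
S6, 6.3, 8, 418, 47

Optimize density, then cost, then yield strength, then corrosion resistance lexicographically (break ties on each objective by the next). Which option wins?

First minimize density: best is 6.3, kept {S3, S4, S5, S6}.
Then minimize cost: best is 38, kept {S3, S4, S5}.
Then maximize yield strength: best is 779, kept {S4}.

S4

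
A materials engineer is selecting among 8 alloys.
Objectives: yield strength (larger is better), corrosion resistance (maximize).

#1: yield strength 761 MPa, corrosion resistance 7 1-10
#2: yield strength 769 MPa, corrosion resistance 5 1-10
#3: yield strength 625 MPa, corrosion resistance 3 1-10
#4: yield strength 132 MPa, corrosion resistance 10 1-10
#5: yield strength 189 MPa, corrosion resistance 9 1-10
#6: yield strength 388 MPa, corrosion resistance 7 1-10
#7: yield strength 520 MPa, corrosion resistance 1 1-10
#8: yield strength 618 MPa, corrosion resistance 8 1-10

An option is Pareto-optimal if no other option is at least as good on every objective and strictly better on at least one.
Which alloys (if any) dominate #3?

#1, #2

#1: yield strength 761≥625, corrosion resistance 7≥3 — dominates #3.
#2: yield strength 769≥625, corrosion resistance 5≥3 — dominates #3.
Others (#4, #5, #6, #7, #8) are each worse than #3 on at least one objective.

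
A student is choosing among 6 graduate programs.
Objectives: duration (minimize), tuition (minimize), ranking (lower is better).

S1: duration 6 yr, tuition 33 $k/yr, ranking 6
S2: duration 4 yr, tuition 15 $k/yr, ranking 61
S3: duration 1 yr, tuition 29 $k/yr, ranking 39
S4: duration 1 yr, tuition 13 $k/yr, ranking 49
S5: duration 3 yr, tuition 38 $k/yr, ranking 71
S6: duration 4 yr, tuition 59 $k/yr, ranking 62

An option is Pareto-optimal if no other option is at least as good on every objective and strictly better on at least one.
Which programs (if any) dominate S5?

S3: duration 1≤3, tuition 29≤38, ranking 39≤71 — dominates S5.
S4: duration 1≤3, tuition 13≤38, ranking 49≤71 — dominates S5.
Others (S1, S2, S6) are each worse than S5 on at least one objective.

S3, S4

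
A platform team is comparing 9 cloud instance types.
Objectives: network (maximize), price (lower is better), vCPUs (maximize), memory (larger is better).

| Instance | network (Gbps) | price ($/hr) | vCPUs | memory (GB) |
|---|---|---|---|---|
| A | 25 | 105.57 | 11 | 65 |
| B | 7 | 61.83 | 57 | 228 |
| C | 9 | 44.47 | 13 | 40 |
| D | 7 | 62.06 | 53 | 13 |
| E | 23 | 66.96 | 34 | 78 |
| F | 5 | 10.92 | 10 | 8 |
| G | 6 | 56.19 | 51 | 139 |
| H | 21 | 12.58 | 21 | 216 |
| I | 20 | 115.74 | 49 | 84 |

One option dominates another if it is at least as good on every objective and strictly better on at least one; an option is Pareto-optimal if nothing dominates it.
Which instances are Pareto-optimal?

A: not dominated (best network).
B: not dominated (best vCPUs).
C: dominated by H (network 21≥9, price 12.58≤44.47, vCPUs 21≥13, memory 216≥40).
D: dominated by B (network 7≥7, price 61.83≤62.06, vCPUs 57≥53, memory 228≥13).
E: not dominated.
F: not dominated (best price).
G: not dominated.
H: not dominated.
I: not dominated.

A, B, E, F, G, H, I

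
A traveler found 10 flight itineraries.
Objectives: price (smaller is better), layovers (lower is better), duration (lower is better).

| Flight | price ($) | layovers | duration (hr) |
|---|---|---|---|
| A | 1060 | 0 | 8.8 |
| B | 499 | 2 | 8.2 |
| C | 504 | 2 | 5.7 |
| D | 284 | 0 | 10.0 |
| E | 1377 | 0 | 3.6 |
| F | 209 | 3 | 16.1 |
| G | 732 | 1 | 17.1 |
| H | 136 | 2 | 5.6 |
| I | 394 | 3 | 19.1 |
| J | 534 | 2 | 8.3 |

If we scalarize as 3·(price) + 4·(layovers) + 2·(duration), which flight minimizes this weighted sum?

H

A: 3·1060 + 4·0 + 2·8.8 = 3197.6
B: 3·499 + 4·2 + 2·8.2 = 1521.4
C: 3·504 + 4·2 + 2·5.7 = 1531.4
D: 3·284 + 4·0 + 2·10.0 = 872.0
E: 3·1377 + 4·0 + 2·3.6 = 4138.2
F: 3·209 + 4·3 + 2·16.1 = 671.2
G: 3·732 + 4·1 + 2·17.1 = 2234.2
H: 3·136 + 4·2 + 2·5.6 = 427.2
I: 3·394 + 4·3 + 2·19.1 = 1232.2
J: 3·534 + 4·2 + 2·8.3 = 1626.6
Lowest: H at 427.2.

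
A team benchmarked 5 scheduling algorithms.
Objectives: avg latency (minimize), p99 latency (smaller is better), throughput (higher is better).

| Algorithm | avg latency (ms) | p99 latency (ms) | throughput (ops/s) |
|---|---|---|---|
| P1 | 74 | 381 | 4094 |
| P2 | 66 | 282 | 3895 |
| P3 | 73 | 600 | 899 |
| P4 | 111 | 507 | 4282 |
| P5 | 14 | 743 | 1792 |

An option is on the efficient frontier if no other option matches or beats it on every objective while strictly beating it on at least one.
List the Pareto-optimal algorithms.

P1, P2, P4, P5

P1: not dominated.
P2: not dominated (best p99 latency).
P3: dominated by P2 (avg latency 66≤73, p99 latency 282≤600, throughput 3895≥899).
P4: not dominated (best throughput).
P5: not dominated (best avg latency).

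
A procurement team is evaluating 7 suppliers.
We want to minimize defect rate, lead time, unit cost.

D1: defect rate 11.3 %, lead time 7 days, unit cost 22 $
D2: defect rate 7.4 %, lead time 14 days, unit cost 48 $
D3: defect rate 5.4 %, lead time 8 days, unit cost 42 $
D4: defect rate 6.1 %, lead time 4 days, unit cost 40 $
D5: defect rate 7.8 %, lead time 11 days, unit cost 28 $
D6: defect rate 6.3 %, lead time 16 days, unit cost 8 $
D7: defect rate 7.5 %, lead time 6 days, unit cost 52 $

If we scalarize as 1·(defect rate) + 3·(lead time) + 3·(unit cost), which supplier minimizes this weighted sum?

D1: 1·11.3 + 3·7 + 3·22 = 98.3
D2: 1·7.4 + 3·14 + 3·48 = 193.4
D3: 1·5.4 + 3·8 + 3·42 = 155.4
D4: 1·6.1 + 3·4 + 3·40 = 138.1
D5: 1·7.8 + 3·11 + 3·28 = 124.8
D6: 1·6.3 + 3·16 + 3·8 = 78.3
D7: 1·7.5 + 3·6 + 3·52 = 181.5
Lowest: D6 at 78.3.

D6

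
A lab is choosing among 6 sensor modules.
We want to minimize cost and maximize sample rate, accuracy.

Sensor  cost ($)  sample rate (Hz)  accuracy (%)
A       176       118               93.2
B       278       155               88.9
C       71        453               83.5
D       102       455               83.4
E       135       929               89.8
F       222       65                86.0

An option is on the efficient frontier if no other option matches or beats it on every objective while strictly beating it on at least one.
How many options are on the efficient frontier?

4

A: not dominated (best accuracy).
B: dominated by E (cost 135≤278, sample rate 929≥155, accuracy 89.8≥88.9).
C: not dominated (best cost).
D: not dominated.
E: not dominated (best sample rate).
F: dominated by A (cost 176≤222, sample rate 118≥65, accuracy 93.2≥86.0).
Pareto-optimal: A, C, D, E → 4.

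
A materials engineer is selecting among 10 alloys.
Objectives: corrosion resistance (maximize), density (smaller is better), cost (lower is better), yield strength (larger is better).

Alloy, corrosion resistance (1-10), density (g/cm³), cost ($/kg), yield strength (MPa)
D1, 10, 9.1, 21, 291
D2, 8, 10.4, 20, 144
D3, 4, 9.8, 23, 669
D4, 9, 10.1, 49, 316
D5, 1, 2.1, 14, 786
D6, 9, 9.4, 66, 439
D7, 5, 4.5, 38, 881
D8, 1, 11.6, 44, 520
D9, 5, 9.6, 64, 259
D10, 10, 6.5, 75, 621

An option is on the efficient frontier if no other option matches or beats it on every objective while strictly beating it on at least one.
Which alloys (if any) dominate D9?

D1: corrosion resistance 10≥5, density 9.1≤9.6, cost 21≤64, yield strength 291≥259 — dominates D9.
D7: corrosion resistance 5≥5, density 4.5≤9.6, cost 38≤64, yield strength 881≥259 — dominates D9.
Others (D2, D3, D4, D5, D6, D8, D10) are each worse than D9 on at least one objective.

D1, D7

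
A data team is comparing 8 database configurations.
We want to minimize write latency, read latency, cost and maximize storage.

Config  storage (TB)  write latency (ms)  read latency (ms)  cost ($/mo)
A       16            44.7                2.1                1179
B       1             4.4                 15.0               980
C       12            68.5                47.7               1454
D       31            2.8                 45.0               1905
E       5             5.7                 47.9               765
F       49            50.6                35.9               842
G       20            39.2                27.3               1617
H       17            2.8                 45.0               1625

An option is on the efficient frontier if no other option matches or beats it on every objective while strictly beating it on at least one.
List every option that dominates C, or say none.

A: storage 16≥12, write latency 44.7≤68.5, read latency 2.1≤47.7, cost 1179≤1454 — dominates C.
F: storage 49≥12, write latency 50.6≤68.5, read latency 35.9≤47.7, cost 842≤1454 — dominates C.
Others (B, D, E, G, H) are each worse than C on at least one objective.

A, F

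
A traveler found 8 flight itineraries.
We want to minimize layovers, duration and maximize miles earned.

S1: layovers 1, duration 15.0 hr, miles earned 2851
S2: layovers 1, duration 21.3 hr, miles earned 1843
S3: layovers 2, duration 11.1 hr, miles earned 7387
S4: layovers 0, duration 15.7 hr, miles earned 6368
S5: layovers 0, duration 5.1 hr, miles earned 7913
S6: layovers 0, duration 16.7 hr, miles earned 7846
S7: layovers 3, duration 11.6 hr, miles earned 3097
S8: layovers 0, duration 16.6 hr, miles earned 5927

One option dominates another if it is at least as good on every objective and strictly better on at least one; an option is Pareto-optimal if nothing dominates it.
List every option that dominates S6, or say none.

S5: layovers 0≤0, duration 5.1≤16.7, miles earned 7913≥7846 — dominates S6.
Others (S1, S2, S3, S4, S7, S8) are each worse than S6 on at least one objective.

S5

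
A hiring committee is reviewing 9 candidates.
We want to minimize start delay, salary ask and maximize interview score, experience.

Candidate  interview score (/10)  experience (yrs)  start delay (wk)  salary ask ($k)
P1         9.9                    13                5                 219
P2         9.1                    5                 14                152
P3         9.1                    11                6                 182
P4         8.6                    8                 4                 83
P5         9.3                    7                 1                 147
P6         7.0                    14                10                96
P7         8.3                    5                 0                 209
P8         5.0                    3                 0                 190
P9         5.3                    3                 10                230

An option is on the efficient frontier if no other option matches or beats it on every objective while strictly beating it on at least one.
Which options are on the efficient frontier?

P1, P3, P4, P5, P6, P7, P8

P1: not dominated (best interview score).
P2: dominated by P5 (interview score 9.3≥9.1, experience 7≥5, start delay 1≤14, salary ask 147≤152).
P3: not dominated.
P4: not dominated (best salary ask).
P5: not dominated.
P6: not dominated (best experience).
P7: not dominated.
P8: not dominated.
P9: dominated by P1 (interview score 9.9≥5.3, experience 13≥3, start delay 5≤10, salary ask 219≤230).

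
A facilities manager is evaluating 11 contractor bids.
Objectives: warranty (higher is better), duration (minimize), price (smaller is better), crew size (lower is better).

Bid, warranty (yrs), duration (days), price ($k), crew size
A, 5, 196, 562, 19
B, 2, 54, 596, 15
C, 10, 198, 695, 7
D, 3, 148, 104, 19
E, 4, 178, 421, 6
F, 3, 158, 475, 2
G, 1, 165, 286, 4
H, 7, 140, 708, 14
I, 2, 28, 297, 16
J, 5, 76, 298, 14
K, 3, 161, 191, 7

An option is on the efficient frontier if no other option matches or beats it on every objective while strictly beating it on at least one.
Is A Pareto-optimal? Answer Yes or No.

No

J vs A: warranty 5≥5, duration 76≤196, price 298≤562, crew size 14≤19 — J is at least as good on every objective and strictly better on at least one, so J dominates A.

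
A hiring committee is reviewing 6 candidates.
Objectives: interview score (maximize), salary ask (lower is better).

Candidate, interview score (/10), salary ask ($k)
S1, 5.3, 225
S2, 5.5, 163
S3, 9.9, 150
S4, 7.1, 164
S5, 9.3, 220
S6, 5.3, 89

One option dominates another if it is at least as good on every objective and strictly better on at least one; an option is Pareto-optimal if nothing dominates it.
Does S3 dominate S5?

S3 vs S5: interview score 9.9≥9.3, salary ask 150≤220 — S3 is at least as good on every objective with at least one strict improvement.

Yes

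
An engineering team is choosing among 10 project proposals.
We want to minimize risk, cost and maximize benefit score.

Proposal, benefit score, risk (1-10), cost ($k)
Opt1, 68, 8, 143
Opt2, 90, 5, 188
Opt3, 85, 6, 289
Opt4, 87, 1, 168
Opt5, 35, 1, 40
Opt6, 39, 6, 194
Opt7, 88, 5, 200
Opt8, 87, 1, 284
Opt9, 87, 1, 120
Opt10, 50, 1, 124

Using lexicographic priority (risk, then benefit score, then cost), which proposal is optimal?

Opt9

First minimize risk: best is 1, kept {Opt4, Opt5, Opt8, Opt9, Opt10}.
Then maximize benefit score: best is 87, kept {Opt4, Opt8, Opt9}.
Then minimize cost: best is 120, kept {Opt9}.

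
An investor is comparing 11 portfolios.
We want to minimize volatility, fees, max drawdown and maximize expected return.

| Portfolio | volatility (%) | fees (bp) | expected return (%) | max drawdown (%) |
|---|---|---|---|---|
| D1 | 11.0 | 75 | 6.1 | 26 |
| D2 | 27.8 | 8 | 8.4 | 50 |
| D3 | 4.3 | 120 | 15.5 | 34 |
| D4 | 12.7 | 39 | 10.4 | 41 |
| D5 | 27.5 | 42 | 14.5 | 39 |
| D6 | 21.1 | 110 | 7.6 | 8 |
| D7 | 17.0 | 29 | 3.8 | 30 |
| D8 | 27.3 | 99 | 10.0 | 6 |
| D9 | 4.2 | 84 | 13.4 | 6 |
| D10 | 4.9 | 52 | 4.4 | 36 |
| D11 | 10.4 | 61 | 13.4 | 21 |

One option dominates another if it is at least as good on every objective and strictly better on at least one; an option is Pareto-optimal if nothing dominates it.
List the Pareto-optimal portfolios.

D2, D3, D4, D5, D7, D9, D10, D11

D1: dominated by D11 (volatility 10.4≤11.0, fees 61≤75, expected return 13.4≥6.1, max drawdown 21≤26).
D2: not dominated (best fees).
D3: not dominated (best expected return).
D4: not dominated.
D5: not dominated.
D6: dominated by D9 (volatility 4.2≤21.1, fees 84≤110, expected return 13.4≥7.6, max drawdown 6≤8).
D7: not dominated.
D8: dominated by D9 (volatility 4.2≤27.3, fees 84≤99, expected return 13.4≥10.0, max drawdown 6≤6).
D9: not dominated (best volatility).
D10: not dominated.
D11: not dominated.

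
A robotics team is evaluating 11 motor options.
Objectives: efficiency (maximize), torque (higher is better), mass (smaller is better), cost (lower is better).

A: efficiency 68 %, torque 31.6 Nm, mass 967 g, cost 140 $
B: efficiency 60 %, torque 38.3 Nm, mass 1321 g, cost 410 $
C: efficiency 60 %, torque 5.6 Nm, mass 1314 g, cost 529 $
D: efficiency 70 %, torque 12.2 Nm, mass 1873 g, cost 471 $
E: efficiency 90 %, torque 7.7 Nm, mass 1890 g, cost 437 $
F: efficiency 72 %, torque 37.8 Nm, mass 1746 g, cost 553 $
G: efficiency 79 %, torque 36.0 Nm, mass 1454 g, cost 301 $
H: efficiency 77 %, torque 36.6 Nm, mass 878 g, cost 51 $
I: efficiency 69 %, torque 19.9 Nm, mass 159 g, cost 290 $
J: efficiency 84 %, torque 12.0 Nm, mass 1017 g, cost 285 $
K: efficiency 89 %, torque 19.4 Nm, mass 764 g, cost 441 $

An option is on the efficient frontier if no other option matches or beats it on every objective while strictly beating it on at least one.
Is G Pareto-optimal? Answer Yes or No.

Yes

A: worse on efficiency (68 vs 79).
B: worse on efficiency (60 vs 79).
C: worse on efficiency (60 vs 79).
D: worse on efficiency (70 vs 79).
E: worse on torque (7.7 vs 36.0).
F: worse on efficiency (72 vs 79).
H: worse on efficiency (77 vs 79).
I: worse on efficiency (69 vs 79).
J: worse on torque (12.0 vs 36.0).
K: worse on torque (19.4 vs 36.0).
No option is at least as good as G on every objective and strictly better on one.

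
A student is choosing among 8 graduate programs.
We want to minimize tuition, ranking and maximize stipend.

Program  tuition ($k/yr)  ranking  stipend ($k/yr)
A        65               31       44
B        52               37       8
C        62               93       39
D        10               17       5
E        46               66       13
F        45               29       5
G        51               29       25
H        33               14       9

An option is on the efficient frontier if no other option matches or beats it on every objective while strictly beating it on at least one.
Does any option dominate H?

A: worse on tuition (65 vs 33).
B: worse on tuition (52 vs 33).
C: worse on tuition (62 vs 33).
D: worse on ranking (17 vs 14).
E: worse on tuition (46 vs 33).
F: worse on tuition (45 vs 33).
G: worse on tuition (51 vs 33).
No option is at least as good as H on every objective and strictly better on one.

No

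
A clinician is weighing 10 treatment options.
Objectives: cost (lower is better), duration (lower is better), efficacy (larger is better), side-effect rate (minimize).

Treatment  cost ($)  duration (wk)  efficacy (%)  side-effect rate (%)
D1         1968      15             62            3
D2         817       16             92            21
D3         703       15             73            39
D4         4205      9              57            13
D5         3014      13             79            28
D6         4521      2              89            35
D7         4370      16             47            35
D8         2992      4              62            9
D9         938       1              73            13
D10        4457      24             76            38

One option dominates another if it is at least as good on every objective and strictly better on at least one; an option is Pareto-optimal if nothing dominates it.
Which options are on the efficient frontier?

D1, D2, D3, D5, D6, D8, D9

D1: not dominated (best side-effect rate).
D2: not dominated (best efficacy).
D3: not dominated (best cost).
D4: dominated by D8 (cost 2992≤4205, duration 4≤9, efficacy 62≥57, side-effect rate 9≤13).
D5: not dominated.
D6: not dominated.
D7: dominated by D1 (cost 1968≤4370, duration 15≤16, efficacy 62≥47, side-effect rate 3≤35).
D8: not dominated.
D9: not dominated (best duration).
D10: dominated by D2 (cost 817≤4457, duration 16≤24, efficacy 92≥76, side-effect rate 21≤38).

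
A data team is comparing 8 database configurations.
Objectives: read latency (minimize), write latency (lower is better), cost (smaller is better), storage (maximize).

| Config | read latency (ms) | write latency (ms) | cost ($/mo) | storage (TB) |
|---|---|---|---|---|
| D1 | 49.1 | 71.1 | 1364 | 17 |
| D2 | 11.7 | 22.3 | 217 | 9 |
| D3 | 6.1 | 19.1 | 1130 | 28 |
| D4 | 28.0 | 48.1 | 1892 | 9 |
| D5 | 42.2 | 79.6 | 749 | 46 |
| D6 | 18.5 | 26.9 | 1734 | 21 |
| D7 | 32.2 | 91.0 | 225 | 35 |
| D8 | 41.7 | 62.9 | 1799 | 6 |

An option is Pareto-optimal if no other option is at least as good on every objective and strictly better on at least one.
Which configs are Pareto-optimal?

D1: dominated by D3 (read latency 6.1≤49.1, write latency 19.1≤71.1, cost 1130≤1364, storage 28≥17).
D2: not dominated (best cost).
D3: not dominated (best read latency).
D4: dominated by D2 (read latency 11.7≤28.0, write latency 22.3≤48.1, cost 217≤1892, storage 9≥9).
D5: not dominated (best storage).
D6: dominated by D3 (read latency 6.1≤18.5, write latency 19.1≤26.9, cost 1130≤1734, storage 28≥21).
D7: not dominated.
D8: dominated by D2 (read latency 11.7≤41.7, write latency 22.3≤62.9, cost 217≤1799, storage 9≥6).

D2, D3, D5, D7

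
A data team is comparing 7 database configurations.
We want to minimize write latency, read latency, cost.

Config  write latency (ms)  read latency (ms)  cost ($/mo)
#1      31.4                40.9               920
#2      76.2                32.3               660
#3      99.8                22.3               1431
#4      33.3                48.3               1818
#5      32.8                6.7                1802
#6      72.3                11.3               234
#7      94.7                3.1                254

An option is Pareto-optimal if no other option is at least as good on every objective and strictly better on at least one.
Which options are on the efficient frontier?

#1, #5, #6, #7

#1: not dominated (best write latency).
#2: dominated by #6 (write latency 72.3≤76.2, read latency 11.3≤32.3, cost 234≤660).
#3: dominated by #6 (write latency 72.3≤99.8, read latency 11.3≤22.3, cost 234≤1431).
#4: dominated by #1 (write latency 31.4≤33.3, read latency 40.9≤48.3, cost 920≤1818).
#5: not dominated.
#6: not dominated (best cost).
#7: not dominated (best read latency).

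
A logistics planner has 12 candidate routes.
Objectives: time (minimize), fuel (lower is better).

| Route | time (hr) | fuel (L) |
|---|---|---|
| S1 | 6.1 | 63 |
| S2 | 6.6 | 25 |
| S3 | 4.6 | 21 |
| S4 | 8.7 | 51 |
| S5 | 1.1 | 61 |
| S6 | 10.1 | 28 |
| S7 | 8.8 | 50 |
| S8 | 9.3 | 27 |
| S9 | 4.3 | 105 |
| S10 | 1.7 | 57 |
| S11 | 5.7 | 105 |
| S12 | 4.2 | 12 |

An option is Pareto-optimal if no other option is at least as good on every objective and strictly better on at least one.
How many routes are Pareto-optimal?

S1: dominated by S3 (time 4.6≤6.1, fuel 21≤63).
S2: dominated by S3 (time 4.6≤6.6, fuel 21≤25).
S3: dominated by S12 (time 4.2≤4.6, fuel 12≤21).
S4: dominated by S2 (time 6.6≤8.7, fuel 25≤51).
S5: not dominated (best time).
S6: dominated by S2 (time 6.6≤10.1, fuel 25≤28).
S7: dominated by S2 (time 6.6≤8.8, fuel 25≤50).
S8: dominated by S2 (time 6.6≤9.3, fuel 25≤27).
S9: dominated by S5 (time 1.1≤4.3, fuel 61≤105).
S10: not dominated.
S11: dominated by S3 (time 4.6≤5.7, fuel 21≤105).
S12: not dominated (best fuel).
Pareto-optimal: S5, S10, S12 → 3.

3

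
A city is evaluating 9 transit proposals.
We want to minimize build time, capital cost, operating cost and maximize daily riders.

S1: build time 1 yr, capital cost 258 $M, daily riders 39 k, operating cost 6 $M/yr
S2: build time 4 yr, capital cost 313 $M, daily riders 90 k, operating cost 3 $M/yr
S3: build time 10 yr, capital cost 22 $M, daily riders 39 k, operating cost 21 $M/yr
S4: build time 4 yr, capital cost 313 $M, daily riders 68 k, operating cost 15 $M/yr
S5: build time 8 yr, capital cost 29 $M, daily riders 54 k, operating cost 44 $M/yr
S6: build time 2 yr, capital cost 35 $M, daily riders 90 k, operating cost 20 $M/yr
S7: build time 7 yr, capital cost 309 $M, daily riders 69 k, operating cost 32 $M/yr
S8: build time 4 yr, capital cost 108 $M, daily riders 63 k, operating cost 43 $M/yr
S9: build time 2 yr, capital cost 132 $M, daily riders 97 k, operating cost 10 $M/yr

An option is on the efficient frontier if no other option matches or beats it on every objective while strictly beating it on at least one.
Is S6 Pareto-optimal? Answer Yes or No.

Yes

S1: worse on capital cost (258 vs 35).
S2: worse on build time (4 vs 2).
S3: worse on build time (10 vs 2).
S4: worse on build time (4 vs 2).
S5: worse on build time (8 vs 2).
S7: worse on build time (7 vs 2).
S8: worse on build time (4 vs 2).
S9: worse on capital cost (132 vs 35).
No option is at least as good as S6 on every objective and strictly better on one.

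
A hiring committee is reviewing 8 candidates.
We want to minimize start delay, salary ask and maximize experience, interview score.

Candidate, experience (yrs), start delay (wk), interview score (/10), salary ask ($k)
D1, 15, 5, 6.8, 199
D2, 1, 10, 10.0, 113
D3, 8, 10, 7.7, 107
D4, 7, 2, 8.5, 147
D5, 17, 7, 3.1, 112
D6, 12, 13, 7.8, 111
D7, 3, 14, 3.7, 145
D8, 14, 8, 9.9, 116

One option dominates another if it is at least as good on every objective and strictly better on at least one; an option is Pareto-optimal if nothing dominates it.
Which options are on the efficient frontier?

D1: not dominated.
D2: not dominated (best interview score).
D3: not dominated (best salary ask).
D4: not dominated (best start delay).
D5: not dominated (best experience).
D6: not dominated.
D7: dominated by D3 (experience 8≥3, start delay 10≤14, interview score 7.7≥3.7, salary ask 107≤145).
D8: not dominated.

D1, D2, D3, D4, D5, D6, D8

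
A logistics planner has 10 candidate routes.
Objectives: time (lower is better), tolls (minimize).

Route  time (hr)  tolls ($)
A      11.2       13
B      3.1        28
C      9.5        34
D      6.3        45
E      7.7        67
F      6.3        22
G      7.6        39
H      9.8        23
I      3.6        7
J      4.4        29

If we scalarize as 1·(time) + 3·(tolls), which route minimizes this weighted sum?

I

A: 1·11.2 + 3·13 = 50.2
B: 1·3.1 + 3·28 = 87.1
C: 1·9.5 + 3·34 = 111.5
D: 1·6.3 + 3·45 = 141.3
E: 1·7.7 + 3·67 = 208.7
F: 1·6.3 + 3·22 = 72.3
G: 1·7.6 + 3·39 = 124.6
H: 1·9.8 + 3·23 = 78.8
I: 1·3.6 + 3·7 = 24.6
J: 1·4.4 + 3·29 = 91.4
Lowest: I at 24.6.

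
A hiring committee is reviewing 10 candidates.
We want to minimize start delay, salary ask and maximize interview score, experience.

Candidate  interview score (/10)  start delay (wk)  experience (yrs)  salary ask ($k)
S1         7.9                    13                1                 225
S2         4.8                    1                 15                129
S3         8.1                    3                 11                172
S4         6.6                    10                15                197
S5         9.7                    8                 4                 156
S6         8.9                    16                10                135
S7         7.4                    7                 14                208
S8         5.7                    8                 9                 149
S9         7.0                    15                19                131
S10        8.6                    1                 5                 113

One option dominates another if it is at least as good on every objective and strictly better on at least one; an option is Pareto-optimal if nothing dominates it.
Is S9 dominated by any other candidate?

S1: worse on experience (1 vs 19).
S2: worse on interview score (4.8 vs 7.0).
S3: worse on experience (11 vs 19).
S4: worse on interview score (6.6 vs 7.0).
S5: worse on experience (4 vs 19).
S6: worse on start delay (16 vs 15).
S7: worse on experience (14 vs 19).
S8: worse on interview score (5.7 vs 7.0).
S10: worse on experience (5 vs 19).
No option is at least as good as S9 on every objective and strictly better on one.

No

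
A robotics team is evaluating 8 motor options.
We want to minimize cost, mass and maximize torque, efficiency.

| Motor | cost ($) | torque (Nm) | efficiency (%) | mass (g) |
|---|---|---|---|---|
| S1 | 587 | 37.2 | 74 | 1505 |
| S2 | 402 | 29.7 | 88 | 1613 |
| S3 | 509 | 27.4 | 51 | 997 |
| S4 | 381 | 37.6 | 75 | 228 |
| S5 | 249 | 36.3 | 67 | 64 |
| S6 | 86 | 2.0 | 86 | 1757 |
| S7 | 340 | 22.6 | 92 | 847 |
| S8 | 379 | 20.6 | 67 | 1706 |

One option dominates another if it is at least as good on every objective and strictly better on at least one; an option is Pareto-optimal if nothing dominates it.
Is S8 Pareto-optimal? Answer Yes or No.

S5 vs S8: cost 249≤379, torque 36.3≥20.6, efficiency 67≥67, mass 64≤1706 — S5 is at least as good on every objective and strictly better on at least one, so S5 dominates S8.

No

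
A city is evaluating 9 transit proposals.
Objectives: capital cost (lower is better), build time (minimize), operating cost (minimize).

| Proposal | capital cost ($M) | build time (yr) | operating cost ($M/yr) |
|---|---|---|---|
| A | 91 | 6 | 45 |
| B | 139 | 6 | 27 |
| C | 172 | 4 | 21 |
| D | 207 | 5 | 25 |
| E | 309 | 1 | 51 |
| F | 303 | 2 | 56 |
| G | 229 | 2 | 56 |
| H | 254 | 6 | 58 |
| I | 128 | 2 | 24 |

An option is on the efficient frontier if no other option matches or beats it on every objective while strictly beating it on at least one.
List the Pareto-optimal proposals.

A: not dominated (best capital cost).
B: dominated by I (capital cost 128≤139, build time 2≤6, operating cost 24≤27).
C: not dominated (best operating cost).
D: dominated by C (capital cost 172≤207, build time 4≤5, operating cost 21≤25).
E: not dominated (best build time).
F: dominated by G (capital cost 229≤303, build time 2≤2, operating cost 56≤56).
G: dominated by I (capital cost 128≤229, build time 2≤2, operating cost 24≤56).
H: dominated by A (capital cost 91≤254, build time 6≤6, operating cost 45≤58).
I: not dominated.

A, C, E, I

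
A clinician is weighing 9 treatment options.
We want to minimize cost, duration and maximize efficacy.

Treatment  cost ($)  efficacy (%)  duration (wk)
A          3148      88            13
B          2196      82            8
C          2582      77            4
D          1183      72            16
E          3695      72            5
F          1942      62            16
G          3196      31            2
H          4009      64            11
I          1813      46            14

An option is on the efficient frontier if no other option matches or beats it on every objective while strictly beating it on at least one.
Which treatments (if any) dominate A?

B: worse on efficacy (82 vs 88).
C: worse on efficacy (77 vs 88).
D: worse on efficacy (72 vs 88).
E: worse on cost (3695 vs 3148).
F: worse on efficacy (62 vs 88).
G: worse on cost (3196 vs 3148).
H: worse on cost (4009 vs 3148).
I: worse on efficacy (46 vs 88).
No option dominates A.

none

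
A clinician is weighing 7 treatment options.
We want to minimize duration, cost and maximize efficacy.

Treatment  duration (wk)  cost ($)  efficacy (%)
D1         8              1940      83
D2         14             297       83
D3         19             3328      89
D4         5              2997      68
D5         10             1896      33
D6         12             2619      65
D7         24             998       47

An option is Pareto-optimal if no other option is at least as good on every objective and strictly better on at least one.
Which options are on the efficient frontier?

D1: not dominated.
D2: not dominated (best cost).
D3: not dominated (best efficacy).
D4: not dominated (best duration).
D5: not dominated.
D6: dominated by D1 (duration 8≤12, cost 1940≤2619, efficacy 83≥65).
D7: dominated by D2 (duration 14≤24, cost 297≤998, efficacy 83≥47).

D1, D2, D3, D4, D5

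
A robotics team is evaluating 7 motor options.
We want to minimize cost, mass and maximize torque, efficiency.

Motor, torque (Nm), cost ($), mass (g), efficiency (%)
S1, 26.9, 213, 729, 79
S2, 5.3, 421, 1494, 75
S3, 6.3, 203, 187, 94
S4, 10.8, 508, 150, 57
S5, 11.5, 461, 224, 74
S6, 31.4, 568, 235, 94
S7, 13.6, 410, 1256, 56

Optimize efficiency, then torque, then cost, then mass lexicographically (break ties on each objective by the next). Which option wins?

S6

First maximize efficiency: best is 94, kept {S3, S6}.
Then maximize torque: best is 31.4, kept {S6}.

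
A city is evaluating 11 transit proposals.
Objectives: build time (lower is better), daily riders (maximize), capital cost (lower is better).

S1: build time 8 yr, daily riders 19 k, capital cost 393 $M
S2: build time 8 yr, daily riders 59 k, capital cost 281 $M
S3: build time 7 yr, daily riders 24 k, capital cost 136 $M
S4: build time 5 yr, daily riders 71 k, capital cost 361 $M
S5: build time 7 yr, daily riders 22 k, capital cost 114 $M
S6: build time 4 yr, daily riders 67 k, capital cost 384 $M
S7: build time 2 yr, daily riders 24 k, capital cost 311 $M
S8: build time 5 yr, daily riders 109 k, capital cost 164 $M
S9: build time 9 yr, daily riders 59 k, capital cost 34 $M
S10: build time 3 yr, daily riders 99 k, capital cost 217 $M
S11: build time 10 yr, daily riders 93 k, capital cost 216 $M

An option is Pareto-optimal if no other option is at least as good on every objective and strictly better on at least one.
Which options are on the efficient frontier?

S1: dominated by S2 (build time 8≤8, daily riders 59≥19, capital cost 281≤393).
S2: dominated by S8 (build time 5≤8, daily riders 109≥59, capital cost 164≤281).
S3: not dominated.
S4: dominated by S8 (build time 5≤5, daily riders 109≥71, capital cost 164≤361).
S5: not dominated.
S6: dominated by S10 (build time 3≤4, daily riders 99≥67, capital cost 217≤384).
S7: not dominated (best build time).
S8: not dominated (best daily riders).
S9: not dominated (best capital cost).
S10: not dominated.
S11: dominated by S8 (build time 5≤10, daily riders 109≥93, capital cost 164≤216).

S3, S5, S7, S8, S9, S10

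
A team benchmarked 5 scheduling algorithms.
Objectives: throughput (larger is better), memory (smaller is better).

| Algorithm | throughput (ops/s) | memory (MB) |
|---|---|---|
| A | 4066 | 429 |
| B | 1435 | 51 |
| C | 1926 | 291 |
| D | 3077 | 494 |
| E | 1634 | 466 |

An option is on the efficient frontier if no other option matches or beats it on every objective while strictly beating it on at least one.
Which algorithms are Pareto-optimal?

A, B, C

A: not dominated (best throughput).
B: not dominated (best memory).
C: not dominated.
D: dominated by A (throughput 4066≥3077, memory 429≤494).
E: dominated by A (throughput 4066≥1634, memory 429≤466).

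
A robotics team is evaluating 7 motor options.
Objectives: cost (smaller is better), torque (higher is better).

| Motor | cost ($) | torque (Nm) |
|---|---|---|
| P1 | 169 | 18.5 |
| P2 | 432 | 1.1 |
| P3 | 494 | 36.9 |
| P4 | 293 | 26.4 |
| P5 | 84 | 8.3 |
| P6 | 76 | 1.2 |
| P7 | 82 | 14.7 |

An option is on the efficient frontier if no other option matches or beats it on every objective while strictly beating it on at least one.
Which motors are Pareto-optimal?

P1, P3, P4, P6, P7

P1: not dominated.
P2: dominated by P1 (cost 169≤432, torque 18.5≥1.1).
P3: not dominated (best torque).
P4: not dominated.
P5: dominated by P7 (cost 82≤84, torque 14.7≥8.3).
P6: not dominated (best cost).
P7: not dominated.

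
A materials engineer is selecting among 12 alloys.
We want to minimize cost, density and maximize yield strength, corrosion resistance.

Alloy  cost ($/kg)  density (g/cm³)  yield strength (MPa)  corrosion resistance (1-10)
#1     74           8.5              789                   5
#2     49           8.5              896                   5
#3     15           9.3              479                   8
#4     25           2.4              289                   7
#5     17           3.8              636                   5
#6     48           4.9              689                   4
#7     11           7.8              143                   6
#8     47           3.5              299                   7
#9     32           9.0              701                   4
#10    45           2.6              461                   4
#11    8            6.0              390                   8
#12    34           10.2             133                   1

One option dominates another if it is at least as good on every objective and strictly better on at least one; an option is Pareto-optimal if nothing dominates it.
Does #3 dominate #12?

#3 vs #12: cost 15≤34, density 9.3≤10.2, yield strength 479≥133, corrosion resistance 8≥1 — #3 is at least as good on every objective with at least one strict improvement.

Yes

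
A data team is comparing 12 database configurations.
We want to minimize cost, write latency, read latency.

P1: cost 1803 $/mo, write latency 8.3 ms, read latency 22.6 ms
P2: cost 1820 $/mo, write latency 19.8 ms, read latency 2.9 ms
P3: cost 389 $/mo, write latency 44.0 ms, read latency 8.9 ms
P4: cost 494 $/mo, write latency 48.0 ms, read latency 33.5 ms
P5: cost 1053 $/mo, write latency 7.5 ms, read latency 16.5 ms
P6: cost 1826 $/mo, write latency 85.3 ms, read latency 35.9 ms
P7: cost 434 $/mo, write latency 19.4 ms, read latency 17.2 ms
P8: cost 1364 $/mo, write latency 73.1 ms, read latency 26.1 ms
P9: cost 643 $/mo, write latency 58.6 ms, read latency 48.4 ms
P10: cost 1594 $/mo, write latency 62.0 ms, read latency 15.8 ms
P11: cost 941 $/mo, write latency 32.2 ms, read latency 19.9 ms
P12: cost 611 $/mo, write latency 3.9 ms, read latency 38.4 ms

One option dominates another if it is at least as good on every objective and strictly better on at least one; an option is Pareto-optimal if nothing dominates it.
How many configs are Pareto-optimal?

P1: dominated by P5 (cost 1053≤1803, write latency 7.5≤8.3, read latency 16.5≤22.6).
P2: not dominated (best read latency).
P3: not dominated (best cost).
P4: dominated by P3 (cost 389≤494, write latency 44.0≤48.0, read latency 8.9≤33.5).
P5: not dominated.
P6: dominated by P1 (cost 1803≤1826, write latency 8.3≤85.3, read latency 22.6≤35.9).
P7: not dominated.
P8: dominated by P3 (cost 389≤1364, write latency 44.0≤73.1, read latency 8.9≤26.1).
P9: dominated by P3 (cost 389≤643, write latency 44.0≤58.6, read latency 8.9≤48.4).
P10: dominated by P3 (cost 389≤1594, write latency 44.0≤62.0, read latency 8.9≤15.8).
P11: dominated by P7 (cost 434≤941, write latency 19.4≤32.2, read latency 17.2≤19.9).
P12: not dominated (best write latency).
Pareto-optimal: P2, P3, P5, P7, P12 → 5.

5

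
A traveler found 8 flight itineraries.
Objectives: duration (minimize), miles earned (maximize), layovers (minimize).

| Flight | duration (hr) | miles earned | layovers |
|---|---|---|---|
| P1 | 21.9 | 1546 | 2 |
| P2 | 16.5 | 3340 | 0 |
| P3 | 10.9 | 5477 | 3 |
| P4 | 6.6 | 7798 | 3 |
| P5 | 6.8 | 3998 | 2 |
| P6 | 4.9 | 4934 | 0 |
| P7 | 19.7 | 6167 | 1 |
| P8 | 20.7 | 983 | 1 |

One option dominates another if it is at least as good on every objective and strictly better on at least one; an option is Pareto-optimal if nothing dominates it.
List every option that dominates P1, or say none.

P2: duration 16.5≤21.9, miles earned 3340≥1546, layovers 0≤2 — dominates P1.
P5: duration 6.8≤21.9, miles earned 3998≥1546, layovers 2≤2 — dominates P1.
P6: duration 4.9≤21.9, miles earned 4934≥1546, layovers 0≤2 — dominates P1.
P7: duration 19.7≤21.9, miles earned 6167≥1546, layovers 1≤2 — dominates P1.
Others (P3, P4, P8) are each worse than P1 on at least one objective.

P2, P5, P6, P7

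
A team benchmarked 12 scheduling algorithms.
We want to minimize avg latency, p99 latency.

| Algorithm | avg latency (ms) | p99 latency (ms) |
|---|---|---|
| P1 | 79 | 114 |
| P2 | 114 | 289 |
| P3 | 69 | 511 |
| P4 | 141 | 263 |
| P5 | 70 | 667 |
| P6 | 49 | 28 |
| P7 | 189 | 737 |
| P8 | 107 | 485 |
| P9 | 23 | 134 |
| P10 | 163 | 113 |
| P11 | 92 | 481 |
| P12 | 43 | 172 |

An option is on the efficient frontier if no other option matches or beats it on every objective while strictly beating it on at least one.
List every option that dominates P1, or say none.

P6: avg latency 49≤79, p99 latency 28≤114 — dominates P1.
Others (P2, P3, P4, P5, P7, P8, P9, P10, P11, P12) are each worse than P1 on at least one objective.

P6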